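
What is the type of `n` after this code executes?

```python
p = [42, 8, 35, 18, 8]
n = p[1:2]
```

Slicing a list always returns a list

list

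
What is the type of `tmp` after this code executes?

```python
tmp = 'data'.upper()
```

str.upper() returns str

str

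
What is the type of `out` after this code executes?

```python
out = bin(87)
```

bin() returns str representation

str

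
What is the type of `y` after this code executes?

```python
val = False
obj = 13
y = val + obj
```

bool + int returns int (False is 0, so 0 + 13 = 13)

int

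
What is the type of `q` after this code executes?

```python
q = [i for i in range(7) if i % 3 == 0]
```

A list comprehension [...] produces a list

list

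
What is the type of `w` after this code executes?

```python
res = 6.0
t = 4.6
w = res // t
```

float // float returns float (floor division preserves float type)

float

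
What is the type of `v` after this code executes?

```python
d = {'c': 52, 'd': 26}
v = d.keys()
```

.keys() returns a dict_keys view object

dict_keys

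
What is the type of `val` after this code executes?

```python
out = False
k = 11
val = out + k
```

bool + int returns int (False is 0, so 0 + 11 = 11)

int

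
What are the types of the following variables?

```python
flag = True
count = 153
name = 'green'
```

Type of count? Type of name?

count is int; name is str

int, str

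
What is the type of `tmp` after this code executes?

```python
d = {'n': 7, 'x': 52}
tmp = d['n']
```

Accessing dict[str, int] with key 'n' returns int value 7

int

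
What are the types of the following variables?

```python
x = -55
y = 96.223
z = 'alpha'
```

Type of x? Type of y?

x is int; y is float

int, float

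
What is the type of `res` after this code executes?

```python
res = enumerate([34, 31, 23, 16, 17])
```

enumerate() returns an enumerate iterator object

enumerate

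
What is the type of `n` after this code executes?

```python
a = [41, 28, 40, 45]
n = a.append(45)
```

list.append() returns None (mutates in place)

NoneType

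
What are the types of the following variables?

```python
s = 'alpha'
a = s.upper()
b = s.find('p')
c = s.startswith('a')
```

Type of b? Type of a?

str.find() returns int; str.upper() returns str

int, str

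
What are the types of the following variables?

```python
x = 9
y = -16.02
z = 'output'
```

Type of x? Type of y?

x is int; y is float

int, float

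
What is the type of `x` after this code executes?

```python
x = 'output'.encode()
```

str.encode() returns bytes

bytes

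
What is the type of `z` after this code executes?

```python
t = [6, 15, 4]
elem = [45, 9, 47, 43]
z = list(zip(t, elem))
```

list(zip(...)) returns a list of tuples

list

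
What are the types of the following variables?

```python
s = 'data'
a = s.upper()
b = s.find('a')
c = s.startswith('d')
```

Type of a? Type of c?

str.upper() returns str; str.startswith() returns bool

str, bool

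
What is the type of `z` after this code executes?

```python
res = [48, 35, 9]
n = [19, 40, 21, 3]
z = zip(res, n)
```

zip() returns a zip iterator object

zip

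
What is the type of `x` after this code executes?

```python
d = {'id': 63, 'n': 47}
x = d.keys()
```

.keys() returns a dict_keys view object

dict_keys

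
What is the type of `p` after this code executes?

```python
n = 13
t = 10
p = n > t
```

Comparison operators return bool

bool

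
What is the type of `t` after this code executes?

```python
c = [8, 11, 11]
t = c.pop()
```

list.pop() returns the popped element (int here)

int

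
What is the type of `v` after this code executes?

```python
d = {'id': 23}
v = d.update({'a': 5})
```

dict.update() returns None

NoneType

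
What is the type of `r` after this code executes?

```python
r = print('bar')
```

print() returns None

NoneType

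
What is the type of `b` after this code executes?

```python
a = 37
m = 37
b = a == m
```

Equality comparison returns bool

bool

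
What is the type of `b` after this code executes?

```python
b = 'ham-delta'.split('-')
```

str.split() returns list

list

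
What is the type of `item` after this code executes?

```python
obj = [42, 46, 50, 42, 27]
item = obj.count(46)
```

list.count() returns int

int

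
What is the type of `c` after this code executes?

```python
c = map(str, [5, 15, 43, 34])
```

map() returns a map iterator object

map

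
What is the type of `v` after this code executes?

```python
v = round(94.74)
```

round() with no ndigits arg returns int

int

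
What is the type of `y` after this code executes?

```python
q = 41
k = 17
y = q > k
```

Comparison operators return bool

bool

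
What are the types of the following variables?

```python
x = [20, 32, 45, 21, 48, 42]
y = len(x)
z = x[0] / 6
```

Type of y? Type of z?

len() returns int; int / int returns float

int, float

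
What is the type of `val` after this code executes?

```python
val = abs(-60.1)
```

abs() of float returns float

float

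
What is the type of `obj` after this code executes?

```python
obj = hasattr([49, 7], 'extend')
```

hasattr() returns bool

bool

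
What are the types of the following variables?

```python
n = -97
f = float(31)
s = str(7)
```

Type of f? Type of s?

f is float; s is str

float, str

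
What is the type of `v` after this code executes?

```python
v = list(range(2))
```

list(range(...)) returns list

list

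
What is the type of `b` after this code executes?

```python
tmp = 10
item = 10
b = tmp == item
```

Equality comparison returns bool

bool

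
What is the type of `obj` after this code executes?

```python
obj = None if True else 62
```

Ternary: condition is True, if branch (None) taken → NoneType

NoneType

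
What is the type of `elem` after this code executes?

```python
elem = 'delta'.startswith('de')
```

str.startswith() returns bool

bool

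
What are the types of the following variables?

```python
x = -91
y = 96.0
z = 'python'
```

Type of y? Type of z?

y is float; z is str

float, str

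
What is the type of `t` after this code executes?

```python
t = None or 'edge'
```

'or' with None returns the other value ('edge', str)

str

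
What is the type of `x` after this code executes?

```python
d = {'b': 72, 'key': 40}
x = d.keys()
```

.keys() returns a dict_keys view object

dict_keys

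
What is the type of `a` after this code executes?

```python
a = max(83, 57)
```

max() of ints returns int

int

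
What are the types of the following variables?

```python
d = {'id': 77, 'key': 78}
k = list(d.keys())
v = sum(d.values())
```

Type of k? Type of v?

list(...) returns list; sum of int values returns int

list, int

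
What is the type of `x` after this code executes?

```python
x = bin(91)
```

bin() returns str representation

str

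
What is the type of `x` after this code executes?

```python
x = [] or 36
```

'or' returns first truthy value (36, which is int)

int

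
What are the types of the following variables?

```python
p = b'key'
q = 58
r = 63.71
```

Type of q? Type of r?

q is int; r is float

int, float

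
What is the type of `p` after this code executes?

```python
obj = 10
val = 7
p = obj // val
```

int // int returns int (10 // 7 = 1)

int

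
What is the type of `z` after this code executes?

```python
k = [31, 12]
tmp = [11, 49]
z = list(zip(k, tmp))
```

list(zip(...)) returns a list of tuples

list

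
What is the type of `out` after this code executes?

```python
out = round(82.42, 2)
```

round() with ndigits arg returns float

float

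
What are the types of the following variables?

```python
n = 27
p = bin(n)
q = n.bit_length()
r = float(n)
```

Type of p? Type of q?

bin() returns str; int.bit_length() returns int

str, int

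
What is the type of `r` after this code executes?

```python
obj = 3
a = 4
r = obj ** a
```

int ** positive int returns int (3 ** 4 = 81)

int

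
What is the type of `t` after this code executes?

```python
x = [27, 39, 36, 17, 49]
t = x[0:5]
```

Slicing a list always returns a list

list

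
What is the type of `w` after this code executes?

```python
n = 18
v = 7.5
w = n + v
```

int + float returns float (18 + 7.5 = 25.5)

float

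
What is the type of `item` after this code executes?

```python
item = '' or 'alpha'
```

'or' returns first truthy value ('alpha', which is str)

str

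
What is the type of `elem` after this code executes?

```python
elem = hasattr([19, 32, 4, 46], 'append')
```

hasattr() returns bool

bool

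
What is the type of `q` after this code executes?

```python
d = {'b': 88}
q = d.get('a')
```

dict.get() returns None when key 'a' is not found and no default given

NoneType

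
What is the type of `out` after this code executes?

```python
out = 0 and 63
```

'and' returns the first falsy value (0, which is int)

int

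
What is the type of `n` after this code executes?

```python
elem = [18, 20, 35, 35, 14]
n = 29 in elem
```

'in' operator returns bool

bool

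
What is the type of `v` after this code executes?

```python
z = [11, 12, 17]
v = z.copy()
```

list.copy() returns list

list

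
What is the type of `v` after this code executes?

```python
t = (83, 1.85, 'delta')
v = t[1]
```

Index 1 of tuple is 1.85 which is float

float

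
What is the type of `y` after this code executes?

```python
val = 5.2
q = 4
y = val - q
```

float - int returns float (5.2 - 4 = 1.2)

float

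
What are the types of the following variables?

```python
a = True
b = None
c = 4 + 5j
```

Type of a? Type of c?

a is bool; c is complex

bool, complex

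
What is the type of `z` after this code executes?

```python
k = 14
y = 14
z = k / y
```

int / int always returns float in Python 3 (14 / 14 = 1)

float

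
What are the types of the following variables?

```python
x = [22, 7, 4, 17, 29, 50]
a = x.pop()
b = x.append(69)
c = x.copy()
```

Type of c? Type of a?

list.copy() returns list; list.pop() returns the element (int)

list, int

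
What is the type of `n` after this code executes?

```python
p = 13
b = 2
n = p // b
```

int // int returns int (13 // 2 = 6)

int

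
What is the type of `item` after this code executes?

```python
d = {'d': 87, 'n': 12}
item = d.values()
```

.values() returns a dict_values view object

dict_values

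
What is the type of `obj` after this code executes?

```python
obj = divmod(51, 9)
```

divmod() returns a tuple (quotient, remainder)

tuple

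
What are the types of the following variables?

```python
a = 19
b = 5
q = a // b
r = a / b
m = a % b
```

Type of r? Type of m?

int / int returns float; int % int returns int

float, int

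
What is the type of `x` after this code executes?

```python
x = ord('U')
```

ord() returns int (Unicode code point)

int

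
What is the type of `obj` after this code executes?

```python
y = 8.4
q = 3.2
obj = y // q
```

float // float returns float (floor division preserves float type)

float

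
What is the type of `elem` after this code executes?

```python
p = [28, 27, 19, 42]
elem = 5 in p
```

'in' operator returns bool

bool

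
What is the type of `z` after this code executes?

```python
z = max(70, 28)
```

max() of ints returns int

int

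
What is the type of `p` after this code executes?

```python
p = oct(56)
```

oct() returns str representation

str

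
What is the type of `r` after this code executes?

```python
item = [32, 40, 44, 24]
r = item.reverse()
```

list.reverse() returns None

NoneType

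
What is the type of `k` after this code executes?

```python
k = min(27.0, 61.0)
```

min() of floats returns float

float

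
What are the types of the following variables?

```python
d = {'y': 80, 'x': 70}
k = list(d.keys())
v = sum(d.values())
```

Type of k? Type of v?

list(...) returns list; sum of int values returns int

list, int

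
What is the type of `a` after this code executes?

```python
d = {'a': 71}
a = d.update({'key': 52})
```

dict.update() returns None

NoneType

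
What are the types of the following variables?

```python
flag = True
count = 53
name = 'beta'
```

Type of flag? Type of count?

flag is bool; count is int

bool, int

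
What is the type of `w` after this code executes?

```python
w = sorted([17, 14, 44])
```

sorted() always returns list

list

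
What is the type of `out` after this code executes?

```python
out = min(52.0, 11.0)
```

min() of floats returns float

float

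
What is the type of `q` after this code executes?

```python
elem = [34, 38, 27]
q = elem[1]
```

Indexing a list of ints returns int (elem[1] = 38)

int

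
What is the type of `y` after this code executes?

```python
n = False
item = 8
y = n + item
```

bool + int returns int (False is 0, so 0 + 8 = 8)

int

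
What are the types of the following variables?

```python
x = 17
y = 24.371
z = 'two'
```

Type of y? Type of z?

y is float; z is str

float, str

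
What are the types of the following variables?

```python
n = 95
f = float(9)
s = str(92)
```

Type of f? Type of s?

f is float; s is str

float, str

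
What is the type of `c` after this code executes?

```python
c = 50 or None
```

'or' returns first truthy value (50, int)

int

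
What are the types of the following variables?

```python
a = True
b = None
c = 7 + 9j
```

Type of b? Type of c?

b is NoneType; c is complex

NoneType, complex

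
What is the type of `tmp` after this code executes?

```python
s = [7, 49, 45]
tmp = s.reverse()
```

list.reverse() returns None

NoneType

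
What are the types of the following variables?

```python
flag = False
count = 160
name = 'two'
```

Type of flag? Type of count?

flag is bool; count is int

bool, int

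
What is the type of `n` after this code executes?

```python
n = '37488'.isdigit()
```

str.isdigit() returns bool

bool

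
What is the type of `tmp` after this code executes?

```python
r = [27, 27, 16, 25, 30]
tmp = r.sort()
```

list.sort() returns None (sorts in place)

NoneType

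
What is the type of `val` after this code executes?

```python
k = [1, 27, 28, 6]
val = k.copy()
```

list.copy() returns list

list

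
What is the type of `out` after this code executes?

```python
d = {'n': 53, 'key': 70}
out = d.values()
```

.values() returns a dict_values view object

dict_values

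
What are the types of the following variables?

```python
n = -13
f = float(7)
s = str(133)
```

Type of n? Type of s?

n is int; s is str

int, str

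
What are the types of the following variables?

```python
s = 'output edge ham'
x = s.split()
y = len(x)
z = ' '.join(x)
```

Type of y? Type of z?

len() returns int; str.join() returns str

int, str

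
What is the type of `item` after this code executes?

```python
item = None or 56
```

'or' with None returns the other value (56, int)

int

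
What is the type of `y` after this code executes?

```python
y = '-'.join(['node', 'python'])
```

str.join() returns str

str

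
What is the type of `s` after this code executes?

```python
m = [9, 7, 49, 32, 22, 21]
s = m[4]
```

Indexing a list of ints returns int (m[4] = 22)

int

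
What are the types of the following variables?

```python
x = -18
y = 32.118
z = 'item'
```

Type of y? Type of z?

y is float; z is str

float, str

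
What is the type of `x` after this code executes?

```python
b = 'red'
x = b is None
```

'is' comparison returns bool

bool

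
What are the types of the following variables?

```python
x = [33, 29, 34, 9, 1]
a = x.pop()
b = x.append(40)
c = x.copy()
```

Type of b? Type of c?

list.append() returns None; list.copy() returns list

NoneType, list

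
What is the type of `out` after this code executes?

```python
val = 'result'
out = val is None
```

'is' comparison returns bool

bool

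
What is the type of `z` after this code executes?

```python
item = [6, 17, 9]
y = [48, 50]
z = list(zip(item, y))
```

list(zip(...)) returns a list of tuples

list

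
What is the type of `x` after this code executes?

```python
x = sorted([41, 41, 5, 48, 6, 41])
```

sorted() always returns list

list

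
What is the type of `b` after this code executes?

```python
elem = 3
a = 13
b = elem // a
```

int // int returns int (3 // 13 = 0)

int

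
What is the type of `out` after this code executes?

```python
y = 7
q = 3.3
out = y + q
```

int + float returns float (7 + 3.3 = 10.3)

float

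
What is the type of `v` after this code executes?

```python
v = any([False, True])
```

any() returns bool

bool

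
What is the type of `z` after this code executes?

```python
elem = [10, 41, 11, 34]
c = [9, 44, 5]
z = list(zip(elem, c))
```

list(zip(...)) returns a list of tuples

list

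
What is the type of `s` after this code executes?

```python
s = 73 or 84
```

'or' returns the first truthy value (73, which is int)

int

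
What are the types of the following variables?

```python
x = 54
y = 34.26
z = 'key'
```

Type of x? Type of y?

x is int; y is float

int, float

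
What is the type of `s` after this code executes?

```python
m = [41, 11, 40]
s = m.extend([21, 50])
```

list.extend() returns None

NoneType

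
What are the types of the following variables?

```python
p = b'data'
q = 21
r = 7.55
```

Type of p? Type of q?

p is bytes; q is int

bytes, int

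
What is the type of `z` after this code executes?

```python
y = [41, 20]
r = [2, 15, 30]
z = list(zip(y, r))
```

list(zip(...)) returns a list of tuples

list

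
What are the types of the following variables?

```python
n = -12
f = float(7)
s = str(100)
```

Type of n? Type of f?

n is int; f is float

int, float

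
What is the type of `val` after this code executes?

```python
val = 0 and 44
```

'and' returns the first falsy value (0, which is int)

int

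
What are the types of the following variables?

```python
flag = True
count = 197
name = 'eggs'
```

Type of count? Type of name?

count is int; name is str

int, str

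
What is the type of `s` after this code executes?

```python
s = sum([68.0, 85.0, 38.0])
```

sum() of floats returns float

float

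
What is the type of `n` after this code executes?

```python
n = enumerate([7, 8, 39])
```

enumerate() returns an enumerate iterator object

enumerate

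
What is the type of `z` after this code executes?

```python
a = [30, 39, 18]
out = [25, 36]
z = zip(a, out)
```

zip() returns a zip iterator object

zip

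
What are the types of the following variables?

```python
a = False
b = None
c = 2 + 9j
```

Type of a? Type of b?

a is bool; b is NoneType

bool, NoneType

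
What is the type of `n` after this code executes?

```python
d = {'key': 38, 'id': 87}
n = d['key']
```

Accessing dict[str, int] with key 'key' returns int value 38

int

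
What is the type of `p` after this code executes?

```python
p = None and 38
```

'and' returns first falsy value (None)

NoneType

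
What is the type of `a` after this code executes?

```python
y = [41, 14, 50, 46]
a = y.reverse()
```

list.reverse() returns None

NoneType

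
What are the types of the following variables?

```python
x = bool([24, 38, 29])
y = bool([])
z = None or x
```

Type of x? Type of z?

bool() returns bool; None or <bool> returns the bool

bool, bool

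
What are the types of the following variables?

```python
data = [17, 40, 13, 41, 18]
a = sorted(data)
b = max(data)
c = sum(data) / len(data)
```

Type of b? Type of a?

max of ints returns int; sorted() returns list

int, list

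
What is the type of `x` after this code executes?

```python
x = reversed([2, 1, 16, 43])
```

reversed() on a list returns a list_reverseiterator

list_reverseiterator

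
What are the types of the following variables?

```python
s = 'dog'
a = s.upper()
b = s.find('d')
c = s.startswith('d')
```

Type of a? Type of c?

str.upper() returns str; str.startswith() returns bool

str, bool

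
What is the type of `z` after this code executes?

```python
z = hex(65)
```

hex() returns str representation

str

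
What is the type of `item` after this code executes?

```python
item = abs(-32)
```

abs() of int returns int

int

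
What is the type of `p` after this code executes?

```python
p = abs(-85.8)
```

abs() of float returns float

float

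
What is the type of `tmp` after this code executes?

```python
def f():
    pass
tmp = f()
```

A function with no return statement returns None

NoneType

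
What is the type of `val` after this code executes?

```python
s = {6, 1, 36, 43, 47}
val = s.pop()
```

Popping from a set of ints returns int

int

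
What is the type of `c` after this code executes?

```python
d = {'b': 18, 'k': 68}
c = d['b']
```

Accessing dict[str, int] with key 'b' returns int value 18

int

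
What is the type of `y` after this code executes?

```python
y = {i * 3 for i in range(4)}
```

A set comprehension {expr for x in iterable} produces a set

set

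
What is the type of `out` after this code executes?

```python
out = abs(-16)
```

abs() of int returns int

int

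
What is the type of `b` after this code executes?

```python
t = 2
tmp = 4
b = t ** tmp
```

int ** positive int returns int (2 ** 4 = 16)

int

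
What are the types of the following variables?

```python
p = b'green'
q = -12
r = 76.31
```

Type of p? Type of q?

p is bytes; q is int

bytes, int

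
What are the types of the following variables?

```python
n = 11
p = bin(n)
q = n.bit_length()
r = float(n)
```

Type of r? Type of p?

float() returns float; bin() returns str

float, str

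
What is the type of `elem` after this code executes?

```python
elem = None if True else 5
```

Ternary: condition is True, if branch (None) taken → NoneType

NoneType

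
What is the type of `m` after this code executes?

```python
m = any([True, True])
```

any() returns bool

bool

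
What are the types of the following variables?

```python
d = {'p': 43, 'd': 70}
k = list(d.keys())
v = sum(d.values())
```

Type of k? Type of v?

list(...) returns list; sum of int values returns int

list, int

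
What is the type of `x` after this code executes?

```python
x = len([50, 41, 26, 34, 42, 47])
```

len() always returns int

int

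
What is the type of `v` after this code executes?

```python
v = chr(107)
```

chr() returns str (single character)

str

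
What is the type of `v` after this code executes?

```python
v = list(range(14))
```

list(range(...)) returns list

list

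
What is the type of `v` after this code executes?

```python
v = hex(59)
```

hex() returns str representation

str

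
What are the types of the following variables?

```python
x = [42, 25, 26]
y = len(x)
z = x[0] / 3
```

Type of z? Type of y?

int / int returns float; len() returns int

float, int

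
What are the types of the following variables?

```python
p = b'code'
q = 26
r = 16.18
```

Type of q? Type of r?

q is int; r is float

int, float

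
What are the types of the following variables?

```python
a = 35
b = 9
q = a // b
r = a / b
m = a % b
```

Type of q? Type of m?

int // int returns int; int % int returns int

int, int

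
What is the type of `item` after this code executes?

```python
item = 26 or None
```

'or' returns first truthy value (26, int)

int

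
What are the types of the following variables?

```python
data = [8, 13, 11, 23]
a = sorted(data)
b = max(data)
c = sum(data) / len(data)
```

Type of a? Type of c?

sorted() returns list; int / int returns float

list, float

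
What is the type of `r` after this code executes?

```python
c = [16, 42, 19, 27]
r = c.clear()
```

list.clear() returns None

NoneType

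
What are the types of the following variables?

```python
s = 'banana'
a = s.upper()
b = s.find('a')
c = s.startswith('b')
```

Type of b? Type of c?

str.find() returns int; str.startswith() returns bool

int, bool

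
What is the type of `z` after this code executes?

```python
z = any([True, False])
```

any() returns bool

bool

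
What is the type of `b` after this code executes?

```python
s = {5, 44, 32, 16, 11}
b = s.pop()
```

Popping from a set of ints returns int

int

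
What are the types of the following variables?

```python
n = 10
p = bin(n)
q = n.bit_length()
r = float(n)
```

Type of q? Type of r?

int.bit_length() returns int; float() returns float

int, float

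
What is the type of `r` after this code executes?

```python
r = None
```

None has type NoneType

NoneType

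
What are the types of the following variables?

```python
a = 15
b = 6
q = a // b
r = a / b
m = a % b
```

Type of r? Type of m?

int / int returns float; int % int returns int

float, int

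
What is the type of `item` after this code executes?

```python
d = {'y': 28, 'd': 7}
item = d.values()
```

.values() returns a dict_values view object

dict_values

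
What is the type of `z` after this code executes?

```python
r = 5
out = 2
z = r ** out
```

int ** positive int returns int (5 ** 2 = 25)

int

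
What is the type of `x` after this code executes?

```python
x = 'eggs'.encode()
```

str.encode() returns bytes

bytes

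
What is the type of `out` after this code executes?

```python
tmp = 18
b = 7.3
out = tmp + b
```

int + float returns float (18 + 7.3 = 25.3)

float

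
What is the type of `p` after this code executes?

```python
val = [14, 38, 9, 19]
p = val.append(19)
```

list.append() returns None (mutates in place)

NoneType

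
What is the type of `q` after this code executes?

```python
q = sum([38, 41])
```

sum() of ints returns int

int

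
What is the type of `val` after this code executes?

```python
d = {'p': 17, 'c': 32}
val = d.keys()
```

.keys() returns a dict_keys view object

dict_keys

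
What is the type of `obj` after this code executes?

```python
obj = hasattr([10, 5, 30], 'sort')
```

hasattr() returns bool

bool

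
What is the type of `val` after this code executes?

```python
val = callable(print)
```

callable() returns bool

bool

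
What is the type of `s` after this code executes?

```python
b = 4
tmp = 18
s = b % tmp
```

int % int returns int (4 % 18 = 4)

int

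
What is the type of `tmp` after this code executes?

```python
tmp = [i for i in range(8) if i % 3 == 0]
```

A list comprehension [...] produces a list

list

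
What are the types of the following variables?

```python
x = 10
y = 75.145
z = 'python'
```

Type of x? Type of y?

x is int; y is float

int, float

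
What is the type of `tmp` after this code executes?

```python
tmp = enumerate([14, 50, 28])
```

enumerate() returns an enumerate iterator object

enumerate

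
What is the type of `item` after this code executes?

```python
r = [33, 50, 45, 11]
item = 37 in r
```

'in' operator returns bool

bool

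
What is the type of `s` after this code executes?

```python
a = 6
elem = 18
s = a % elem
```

int % int returns int (6 % 18 = 6)

int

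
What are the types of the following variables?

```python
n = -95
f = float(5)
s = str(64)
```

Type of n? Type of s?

n is int; s is str

int, str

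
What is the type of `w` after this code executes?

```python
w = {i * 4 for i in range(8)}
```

A set comprehension {expr for x in iterable} produces a set

set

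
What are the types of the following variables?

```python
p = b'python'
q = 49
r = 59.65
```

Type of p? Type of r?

p is bytes; r is float

bytes, float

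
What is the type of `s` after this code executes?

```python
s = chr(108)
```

chr() returns str (single character)

str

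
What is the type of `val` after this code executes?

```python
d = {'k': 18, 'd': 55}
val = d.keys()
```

.keys() returns a dict_keys view object

dict_keys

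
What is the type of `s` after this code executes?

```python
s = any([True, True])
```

any() returns bool

bool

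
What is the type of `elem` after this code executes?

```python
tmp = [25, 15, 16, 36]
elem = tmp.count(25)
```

list.count() returns int

int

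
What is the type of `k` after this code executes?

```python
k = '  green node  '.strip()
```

str.strip() returns str

str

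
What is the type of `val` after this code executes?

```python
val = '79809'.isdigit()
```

str.isdigit() returns bool

bool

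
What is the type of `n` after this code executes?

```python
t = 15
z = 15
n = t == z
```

Equality comparison returns bool

bool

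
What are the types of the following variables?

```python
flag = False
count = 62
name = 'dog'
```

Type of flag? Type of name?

flag is bool; name is str

bool, str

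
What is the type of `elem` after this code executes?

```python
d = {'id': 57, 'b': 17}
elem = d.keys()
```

.keys() returns a dict_keys view object

dict_keys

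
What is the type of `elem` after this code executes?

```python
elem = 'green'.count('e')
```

str.count() returns int

int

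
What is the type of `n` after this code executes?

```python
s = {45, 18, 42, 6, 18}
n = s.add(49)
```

set.add() returns None (mutates in place)

NoneType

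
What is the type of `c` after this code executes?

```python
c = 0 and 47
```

'and' returns the first falsy value (0, which is int)

int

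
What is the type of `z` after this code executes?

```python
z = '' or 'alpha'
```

'or' returns first truthy value ('alpha', which is str)

str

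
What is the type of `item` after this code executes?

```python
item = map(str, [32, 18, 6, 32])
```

map() returns a map iterator object

map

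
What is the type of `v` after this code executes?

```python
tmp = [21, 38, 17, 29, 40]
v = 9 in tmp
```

'in' operator returns bool

bool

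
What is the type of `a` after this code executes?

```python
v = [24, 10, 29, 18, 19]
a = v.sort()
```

list.sort() returns None (sorts in place)

NoneType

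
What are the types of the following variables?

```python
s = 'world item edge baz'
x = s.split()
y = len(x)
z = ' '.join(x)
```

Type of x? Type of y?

str.split() returns list; len() returns int

list, int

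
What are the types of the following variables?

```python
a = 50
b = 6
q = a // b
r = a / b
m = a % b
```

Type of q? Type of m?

int // int returns int; int % int returns int

int, int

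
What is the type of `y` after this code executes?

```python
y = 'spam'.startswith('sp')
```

str.startswith() returns bool

bool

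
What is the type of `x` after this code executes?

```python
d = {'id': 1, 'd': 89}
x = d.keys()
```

.keys() returns a dict_keys view object

dict_keys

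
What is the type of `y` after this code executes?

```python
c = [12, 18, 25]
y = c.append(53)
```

list.append() returns None (mutates in place)

NoneType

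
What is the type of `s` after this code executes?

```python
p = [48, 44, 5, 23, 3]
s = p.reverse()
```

list.reverse() returns None

NoneType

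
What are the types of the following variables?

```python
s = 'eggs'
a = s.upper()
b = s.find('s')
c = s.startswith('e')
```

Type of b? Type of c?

str.find() returns int; str.startswith() returns bool

int, bool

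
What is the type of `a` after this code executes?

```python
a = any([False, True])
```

any() returns bool

bool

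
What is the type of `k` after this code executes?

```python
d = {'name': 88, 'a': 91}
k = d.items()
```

dict.items() returns a dict_items view

dict_items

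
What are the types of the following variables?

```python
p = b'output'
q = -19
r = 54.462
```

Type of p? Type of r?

p is bytes; r is float

bytes, float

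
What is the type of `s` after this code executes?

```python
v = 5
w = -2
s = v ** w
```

int ** negative int returns float

float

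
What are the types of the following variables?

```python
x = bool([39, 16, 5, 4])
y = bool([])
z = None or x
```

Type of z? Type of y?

None or <bool> returns the bool; bool() returns bool

bool, bool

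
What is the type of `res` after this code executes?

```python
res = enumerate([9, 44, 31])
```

enumerate() returns an enumerate iterator object

enumerate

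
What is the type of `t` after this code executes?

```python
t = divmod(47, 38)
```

divmod() returns a tuple (quotient, remainder)

tuple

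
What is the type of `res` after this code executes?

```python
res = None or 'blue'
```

'or' with None returns the other value ('blue', str)

str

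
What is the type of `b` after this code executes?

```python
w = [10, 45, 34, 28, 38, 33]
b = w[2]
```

Indexing a list of ints returns int (w[2] = 34)

int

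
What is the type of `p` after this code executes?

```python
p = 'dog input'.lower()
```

str.lower() returns str

str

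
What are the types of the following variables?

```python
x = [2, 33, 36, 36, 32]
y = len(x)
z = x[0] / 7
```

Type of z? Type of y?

int / int returns float; len() returns int

float, int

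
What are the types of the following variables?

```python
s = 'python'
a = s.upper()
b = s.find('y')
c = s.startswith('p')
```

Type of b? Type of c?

str.find() returns int; str.startswith() returns bool

int, bool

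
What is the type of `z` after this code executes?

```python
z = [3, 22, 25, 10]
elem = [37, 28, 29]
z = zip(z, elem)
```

zip() returns a zip iterator object

zip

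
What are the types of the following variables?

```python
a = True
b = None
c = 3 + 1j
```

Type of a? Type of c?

a is bool; c is complex

bool, complex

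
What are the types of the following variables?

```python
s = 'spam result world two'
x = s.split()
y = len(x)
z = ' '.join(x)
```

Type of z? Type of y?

str.join() returns str; len() returns int

str, int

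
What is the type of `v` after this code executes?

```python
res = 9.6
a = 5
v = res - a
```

float - int returns float (9.6 - 5 = 4.6)

float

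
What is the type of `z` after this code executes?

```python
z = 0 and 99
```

'and' returns the first falsy value (0, which is int)

int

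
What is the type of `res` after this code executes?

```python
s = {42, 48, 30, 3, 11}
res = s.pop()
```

Popping from a set of ints returns int

int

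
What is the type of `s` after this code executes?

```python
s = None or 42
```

'or' with None returns the other value (42, int)

int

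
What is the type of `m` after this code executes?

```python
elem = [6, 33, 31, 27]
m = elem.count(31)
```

list.count() returns int

int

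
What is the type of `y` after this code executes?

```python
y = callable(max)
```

callable() returns bool

bool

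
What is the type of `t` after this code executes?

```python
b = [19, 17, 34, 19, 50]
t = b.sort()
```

list.sort() returns None (sorts in place)

NoneType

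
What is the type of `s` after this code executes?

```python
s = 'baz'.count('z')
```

str.count() returns int

int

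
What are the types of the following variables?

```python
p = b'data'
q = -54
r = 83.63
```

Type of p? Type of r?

p is bytes; r is float

bytes, float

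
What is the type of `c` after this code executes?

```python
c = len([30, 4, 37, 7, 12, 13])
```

len() always returns int

int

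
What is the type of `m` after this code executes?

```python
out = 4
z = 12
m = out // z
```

int // int returns int (4 // 12 = 0)

int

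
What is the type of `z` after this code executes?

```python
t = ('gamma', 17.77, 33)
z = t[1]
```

Index 1 of tuple is 17.77 which is float

float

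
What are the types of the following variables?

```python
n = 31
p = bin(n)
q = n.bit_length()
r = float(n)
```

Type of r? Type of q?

float() returns float; int.bit_length() returns int

float, int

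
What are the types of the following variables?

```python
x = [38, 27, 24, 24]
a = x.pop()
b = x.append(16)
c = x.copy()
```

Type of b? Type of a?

list.append() returns None; list.pop() returns the element (int)

NoneType, int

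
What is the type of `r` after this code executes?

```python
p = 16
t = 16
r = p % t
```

int % int returns int (16 % 16 = 0)

int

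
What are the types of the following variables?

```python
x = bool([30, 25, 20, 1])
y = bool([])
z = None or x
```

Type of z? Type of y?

None or <bool> returns the bool; bool() returns bool

bool, bool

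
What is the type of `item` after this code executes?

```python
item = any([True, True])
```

any() returns bool

bool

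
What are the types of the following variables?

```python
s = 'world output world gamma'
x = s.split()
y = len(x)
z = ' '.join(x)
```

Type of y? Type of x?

len() returns int; str.split() returns list

int, list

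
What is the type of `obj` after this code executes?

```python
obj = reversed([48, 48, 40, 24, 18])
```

reversed() on a list returns a list_reverseiterator

list_reverseiterator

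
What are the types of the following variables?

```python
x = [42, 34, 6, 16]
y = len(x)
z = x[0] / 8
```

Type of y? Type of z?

len() returns int; int / int returns float

int, float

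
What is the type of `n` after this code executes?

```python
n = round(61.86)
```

round() with no ndigits arg returns int

int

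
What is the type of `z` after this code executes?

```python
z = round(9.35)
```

round() with no ndigits arg returns int

int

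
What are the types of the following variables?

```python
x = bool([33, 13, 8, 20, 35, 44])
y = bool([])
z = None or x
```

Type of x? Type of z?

bool() returns bool; None or <bool> returns the bool

bool, bool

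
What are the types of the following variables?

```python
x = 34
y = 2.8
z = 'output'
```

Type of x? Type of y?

x is int; y is float

int, float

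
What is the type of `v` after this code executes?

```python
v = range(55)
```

range() returns a range object

range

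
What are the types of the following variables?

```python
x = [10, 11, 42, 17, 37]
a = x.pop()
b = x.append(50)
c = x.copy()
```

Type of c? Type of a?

list.copy() returns list; list.pop() returns the element (int)

list, int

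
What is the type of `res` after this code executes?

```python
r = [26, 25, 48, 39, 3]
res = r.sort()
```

list.sort() returns None (sorts in place)

NoneType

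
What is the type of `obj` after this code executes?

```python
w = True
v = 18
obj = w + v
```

bool + int returns int (True is 1, so 1 + 18 = 19)

int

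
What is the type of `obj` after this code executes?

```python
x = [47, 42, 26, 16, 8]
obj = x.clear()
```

list.clear() returns None

NoneType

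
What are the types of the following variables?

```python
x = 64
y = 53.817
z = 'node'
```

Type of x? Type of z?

x is int; z is str

int, str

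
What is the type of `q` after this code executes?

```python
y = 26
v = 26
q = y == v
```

Equality comparison returns bool

bool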